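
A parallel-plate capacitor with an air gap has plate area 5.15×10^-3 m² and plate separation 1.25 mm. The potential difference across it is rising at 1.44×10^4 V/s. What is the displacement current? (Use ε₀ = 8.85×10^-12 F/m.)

E = V/d so dE/dt = (dV/dt)/d = 1.152×10^7 V/(m·s), and I_d = ε₀ A dE/dt = (8.85×10^-12)(5.15×10^-3)(1.152×10^7) = 5.25×10^-7 A.

5.25×10^-7 A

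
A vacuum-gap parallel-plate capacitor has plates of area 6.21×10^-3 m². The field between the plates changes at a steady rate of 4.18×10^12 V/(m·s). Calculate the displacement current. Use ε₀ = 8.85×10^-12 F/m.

The displacement current is ε₀ times dΦ_E/dt = ε₀ A dE/dt = (8.85×10^-12)(6.21×10^-3)(4.18×10^12) = 0.230 A.

0.230 A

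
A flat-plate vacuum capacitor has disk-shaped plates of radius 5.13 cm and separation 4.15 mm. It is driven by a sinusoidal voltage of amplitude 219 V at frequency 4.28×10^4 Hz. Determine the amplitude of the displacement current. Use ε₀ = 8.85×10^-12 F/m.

1.04×10^-3 A

C = ε₀A/d = (8.85×10^-12)(8.268×10^-3)/(4.15×10^-3) = 1.763×10^-11 F; ω = 2πf = 2.689×10^5 rad/s.
I_d = C dV/dt, so |I_d|_max = C V₀ ω = (1.763×10^-11)(219)(2.689×10^5) = 1.04×10^-3 A.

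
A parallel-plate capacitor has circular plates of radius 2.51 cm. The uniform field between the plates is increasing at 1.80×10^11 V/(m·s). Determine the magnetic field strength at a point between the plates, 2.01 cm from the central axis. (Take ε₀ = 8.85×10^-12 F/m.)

Through the whole plate area (πR² = 1.979×10^-3 m²), I_d = ε₀ πR² dE/dt = 3.153×10^-3 A.
For r < R the Ampère–Maxwell law gives B(2πr) = μ₀ I_d (r²/R²), so B = μ₀ I_d r/(2πR²) = (4π×10^-7)(3.153×10^-3)(0.0201)/(2π·0.0251²) = 2.01×10^-8 T.

2.01×10^-8 T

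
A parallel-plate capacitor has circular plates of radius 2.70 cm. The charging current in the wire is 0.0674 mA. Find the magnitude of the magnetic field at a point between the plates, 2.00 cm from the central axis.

3.70×10^-10 T

By continuity the displacement current in the gap matches the conduction current: I_d = 6.74×10^-5 A.
An Ampèrian loop of radius r encloses a fraction (r/R)² of I_d. Then B·2πr = μ₀ I_d (r/R)², giving B = μ₀ I_d r/(2πR²) = 3.70×10^-10 T.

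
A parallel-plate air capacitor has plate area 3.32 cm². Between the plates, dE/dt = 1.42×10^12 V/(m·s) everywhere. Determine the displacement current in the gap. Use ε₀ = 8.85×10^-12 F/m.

4.17×10^-3 A

The displacement current is ε₀ times dΦ_E/dt = ε₀ A dE/dt = (8.85×10^-12)(3.32×10^-4)(1.42×10^12) = 4.17×10^-3 A.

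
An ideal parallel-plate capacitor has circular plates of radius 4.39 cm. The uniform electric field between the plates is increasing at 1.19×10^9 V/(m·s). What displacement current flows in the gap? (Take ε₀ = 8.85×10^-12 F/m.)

The displacement current is ε₀ times dΦ_E/dt = ε₀ A dE/dt = (8.85×10^-12)(6.055×10^-3)(1.19×10^9) = 6.38×10^-5 A.

6.38×10^-5 A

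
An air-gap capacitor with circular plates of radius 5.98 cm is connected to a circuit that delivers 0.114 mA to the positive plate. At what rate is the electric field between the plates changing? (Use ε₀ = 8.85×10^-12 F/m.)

1.15×10^9 V/(m·s)

By continuity, I_d in the gap equals the 0.114 mA flowing in the wire.
Then dE/dt = I_d/(ε₀A) = 1.15×10^9 V/(m·s).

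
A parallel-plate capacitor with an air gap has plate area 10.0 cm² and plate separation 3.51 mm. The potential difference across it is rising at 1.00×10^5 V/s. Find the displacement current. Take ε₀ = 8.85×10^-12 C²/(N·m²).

2.52×10^-7 A

The field between the plates is E = V/d, so dE/dt = (1.00×10^5)/(3.51×10^-3 m) = 2.849×10^7 V/(m·s).
I_d = ε₀ A (dE/dt) = (8.85×10^-12)(1.00×10^-3)(2.849×10^7) = 2.52×10^-7 A.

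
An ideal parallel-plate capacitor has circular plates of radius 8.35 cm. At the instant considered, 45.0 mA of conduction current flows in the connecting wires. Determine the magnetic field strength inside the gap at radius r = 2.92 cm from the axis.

3.77×10^-8 T

No conduction current crosses the gap, so I_d there equals the 0.0450 A in the leads.
An Ampèrian loop of radius r encloses a fraction (r/R)² of I_d. Then B·2πr = μ₀ I_d (r/R)², giving B = μ₀ I_d r/(2πR²) = 3.77×10^-8 T.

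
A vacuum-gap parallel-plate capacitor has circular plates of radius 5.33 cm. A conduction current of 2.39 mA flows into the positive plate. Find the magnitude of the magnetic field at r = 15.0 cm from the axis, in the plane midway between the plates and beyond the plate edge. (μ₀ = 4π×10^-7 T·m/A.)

3.19×10^-9 T

Between the plates the displacement current equals the wire current: I_d = 2.39 mA = 2.39×10^-3 A.
With r > R the enclosed displacement current is the full I_d; B = μ₀ I_d / (2πr) = 3.19×10^-9 T.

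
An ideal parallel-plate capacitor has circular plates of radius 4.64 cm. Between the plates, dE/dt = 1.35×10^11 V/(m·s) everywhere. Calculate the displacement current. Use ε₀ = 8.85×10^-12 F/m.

I_d = ε₀ A (dE/dt) = (8.85×10^-12)(6.764×10^-3 m²)(1.35×10^11) = 8.08×10^-3 A.

8.08×10^-3 A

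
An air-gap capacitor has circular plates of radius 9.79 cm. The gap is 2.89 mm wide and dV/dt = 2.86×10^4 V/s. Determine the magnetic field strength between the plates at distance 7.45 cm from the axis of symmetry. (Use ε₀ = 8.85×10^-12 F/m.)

I_d = C dV/dt with C = ε₀πR²/d = 9.221×10^-11 F, so I_d = (9.221×10^-11)(2.86×10^4) = 2.637×10^-6 A.
An Ampèrian loop of radius r encloses a fraction (r/R)² of I_d. Then B·2πr = μ₀ I_d (r/R)², giving B = μ₀ I_d r/(2πR²) = 4.10×10^-12 T.

4.10×10^-12 T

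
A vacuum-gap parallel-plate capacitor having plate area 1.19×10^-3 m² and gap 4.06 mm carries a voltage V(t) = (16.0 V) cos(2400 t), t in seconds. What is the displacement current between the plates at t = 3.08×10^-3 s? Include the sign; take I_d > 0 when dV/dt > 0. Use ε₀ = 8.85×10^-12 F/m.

-8.92×10^-8 A

C = ε₀A/d = (8.85×10^-12)(1.19×10^-3)/(4.06×10^-3) = 2.594×10^-12 F. dV/dt = V₀ω·−sin(ωt); at ωt = 7.392 rad this factor is -0.8952.
I_d = C dV/dt = (2.594×10^-12)(16.0)(2400)(-0.8952) = -8.92×10^-8 A.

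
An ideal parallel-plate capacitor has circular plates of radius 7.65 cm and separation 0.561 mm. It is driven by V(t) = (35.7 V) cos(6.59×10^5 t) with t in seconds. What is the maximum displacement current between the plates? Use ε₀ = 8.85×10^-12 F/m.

6.82×10^-3 A

C = ε₀A/d = (8.85×10^-12)(0.01839)/(5.61×10^-4) = 2.901×10^-10 F; ω = 6.59×10^5 rad/s.
I_d = C dV/dt, so |I_d|_max = C V₀ ω = (2.901×10^-10)(35.7)(6.59×10^5) = 6.82×10^-3 A.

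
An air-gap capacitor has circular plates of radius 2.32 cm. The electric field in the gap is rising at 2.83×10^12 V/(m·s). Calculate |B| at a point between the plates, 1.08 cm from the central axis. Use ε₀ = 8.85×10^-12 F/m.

1.70×10^-7 T

Total displacement current: I_d = ε₀(πR²)(dE/dt) = (8.85×10^-12)(1.691×10^-3)(2.83×10^12) = 0.04235 A.
∮B·dl = μ₀ I_d,enc with I_d,enc = I_d r²/R² = 9.178×10^-3 A; so B = μ₀ I_d,enc/(2πr) = 1.70×10^-7 T.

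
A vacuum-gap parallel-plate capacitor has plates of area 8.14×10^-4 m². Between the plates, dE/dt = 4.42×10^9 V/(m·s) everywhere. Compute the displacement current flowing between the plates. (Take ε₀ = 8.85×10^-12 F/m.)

3.18×10^-5 A

With a uniform field, Φ_E = EA, so I_d = ε₀ A dE/dt = 3.18×10^-5 A.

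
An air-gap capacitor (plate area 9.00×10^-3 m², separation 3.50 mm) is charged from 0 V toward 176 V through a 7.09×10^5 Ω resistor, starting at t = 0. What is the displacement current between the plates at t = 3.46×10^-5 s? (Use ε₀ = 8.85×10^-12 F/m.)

C = ε₀A/d = (8.85×10^-12)(9.00×10^-3)/(3.50×10^-3) = 2.276×10^-11 F, so τ = RC = 1.614×10^-5 s.
The conduction current is I(t) = (V₀/R) e^(−t/τ), and the displacement current between the plates equals it.
t/τ = 2.144; I_d = (176/7.09×10^5) · e^(−2.144) = (2.482×10^-4)(0.1172) = 2.91×10^-5 A.

2.91×10^-5 A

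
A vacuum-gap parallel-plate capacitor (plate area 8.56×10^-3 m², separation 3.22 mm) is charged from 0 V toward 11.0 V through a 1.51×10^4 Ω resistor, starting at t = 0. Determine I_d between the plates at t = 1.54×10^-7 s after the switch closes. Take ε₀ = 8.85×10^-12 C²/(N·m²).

With C = ε₀A/d = (8.85×10^-12)(8.56×10^-3)/(3.22×10^-3) = 2.353×10^-11 F, the time constant is τ = RC = 3.553×10^-7 s, so t/τ = 0.4334 and e^(−t/τ) = 0.6483.
I_d = I_cond = (V₀/R) e^(−t/τ) = (7.285×10^-4)(0.6483) = 4.72×10^-4 A.

4.72×10^-4 A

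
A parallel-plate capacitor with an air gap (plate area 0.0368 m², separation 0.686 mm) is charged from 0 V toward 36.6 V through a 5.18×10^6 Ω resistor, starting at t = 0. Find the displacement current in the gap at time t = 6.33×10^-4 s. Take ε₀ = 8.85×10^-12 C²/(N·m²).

5.46×10^-6 A

With C = ε₀A/d = (8.85×10^-12)(0.0368)/(6.86×10^-4) = 4.748×10^-10 F, the time constant is τ = RC = 2.459×10^-3 s, so t/τ = 0.2574 and e^(−t/τ) = 0.7731.
I_d = I_cond = (V₀/R) e^(−t/τ) = (7.066×10^-6)(0.7731) = 5.46×10^-6 A.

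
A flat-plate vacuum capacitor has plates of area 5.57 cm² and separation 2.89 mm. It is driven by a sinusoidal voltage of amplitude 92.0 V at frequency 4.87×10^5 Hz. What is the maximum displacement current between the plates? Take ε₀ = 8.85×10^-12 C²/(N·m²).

C = ε₀A/d = (8.85×10^-12)(5.57×10^-4)/(2.89×10^-3) = 1.706×10^-12 F; ω = 2πf = 3.060×10^6 rad/s.
I_d = C dV/dt, so |I_d|_max = C V₀ ω = (1.706×10^-12)(92.0)(3.060×10^6) = 4.80×10^-4 A.

4.80×10^-4 A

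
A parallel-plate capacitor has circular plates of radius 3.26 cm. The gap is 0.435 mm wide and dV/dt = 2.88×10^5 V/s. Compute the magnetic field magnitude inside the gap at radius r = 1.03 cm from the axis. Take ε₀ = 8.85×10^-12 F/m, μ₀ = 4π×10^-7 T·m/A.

I_d = C dV/dt with C = ε₀πR²/d = 6.793×10^-11 F, so I_d = (6.793×10^-11)(2.88×10^5) = 1.956×10^-5 A.
For r < R the Ampère–Maxwell law gives B(2πr) = μ₀ I_d (r²/R²), so B = μ₀ I_d r/(2πR²) = (4π×10^-7)(1.956×10^-5)(0.0103)/(2π·0.0326²) = 3.79×10^-11 T.

3.79×10^-11 T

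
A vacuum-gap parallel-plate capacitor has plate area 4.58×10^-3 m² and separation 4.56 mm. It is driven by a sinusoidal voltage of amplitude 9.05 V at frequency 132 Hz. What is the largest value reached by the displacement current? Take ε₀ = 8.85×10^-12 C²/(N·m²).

The displacement current equals the conduction current C dV/dt, which peaks at C V₀ ω.
With C = ε₀A/d = (8.85×10^-12)(4.58×10^-3)/(4.56×10^-3) = 8.889×10^-12 F and ω = 2πf = 829.4 rad/s, I_d,max = (8.889×10^-12)(9.05)(829.4) = 6.67×10^-8 A.

6.67×10^-8 A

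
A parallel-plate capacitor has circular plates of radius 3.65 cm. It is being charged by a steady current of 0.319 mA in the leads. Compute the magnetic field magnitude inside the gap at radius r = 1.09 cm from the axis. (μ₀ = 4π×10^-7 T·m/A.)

5.22×10^-10 T

No conduction current crosses the gap, so I_d there equals the 3.19×10^-4 A in the leads.
An Ampèrian loop of radius r encloses a fraction (r/R)² of I_d. Then B·2πr = μ₀ I_d (r/R)², giving B = μ₀ I_d r/(2πR²) = 5.22×10^-10 T.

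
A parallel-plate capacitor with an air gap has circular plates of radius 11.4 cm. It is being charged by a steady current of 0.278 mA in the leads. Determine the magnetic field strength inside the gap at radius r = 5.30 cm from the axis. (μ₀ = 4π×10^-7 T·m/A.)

By continuity the displacement current in the gap matches the conduction current: I_d = 2.78×10^-4 A.
An Ampèrian loop of radius r encloses a fraction (r/R)² of I_d. Then B·2πr = μ₀ I_d (r/R)², giving B = μ₀ I_d r/(2πR²) = 2.27×10^-10 T.

2.27×10^-10 T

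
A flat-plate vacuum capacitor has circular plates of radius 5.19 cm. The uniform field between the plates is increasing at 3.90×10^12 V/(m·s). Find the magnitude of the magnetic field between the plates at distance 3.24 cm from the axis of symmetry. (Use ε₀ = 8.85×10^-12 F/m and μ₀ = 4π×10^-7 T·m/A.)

Through the whole plate area (πR² = 8.462×10^-3 m²), I_d = ε₀ πR² dE/dt = 0.2921 A.
An Ampèrian loop of radius r encloses a fraction (r/R)² of I_d. Then B·2πr = μ₀ I_d (r/R)², giving B = μ₀ I_d r/(2πR²) = 7.03×10^-7 T.

7.03×10^-7 T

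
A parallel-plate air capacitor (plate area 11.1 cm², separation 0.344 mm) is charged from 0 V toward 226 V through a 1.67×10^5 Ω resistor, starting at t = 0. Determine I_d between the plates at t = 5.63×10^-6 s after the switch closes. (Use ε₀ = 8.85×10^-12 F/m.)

4.16×10^-4 A

With C = ε₀A/d = (8.85×10^-12)(1.11×10^-3)/(3.44×10^-4) = 2.856×10^-11 F, the time constant is τ = RC = 4.770×10^-6 s, so t/τ = 1.180 and e^(−t/τ) = 0.3073.
I_d = I_cond = (V₀/R) e^(−t/τ) = (1.353×10^-3)(0.3073) = 4.16×10^-4 A.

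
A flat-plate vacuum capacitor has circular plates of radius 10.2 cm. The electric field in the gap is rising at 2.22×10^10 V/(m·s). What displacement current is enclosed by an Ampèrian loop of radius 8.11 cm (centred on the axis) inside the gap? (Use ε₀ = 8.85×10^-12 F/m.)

4.06×10^-3 A

I_d = ε₀ dΦ_E/dt = ε₀ πR² (dE/dt) = (8.85×10^-12)(0.03269)(2.22×10^10) = 6.423×10^-3 A through the full plate area.
The field is uniform, so I_d,enc = I_d (r/R)² = (6.423×10^-3)(8.11/10.2)² = 4.06×10^-3 A.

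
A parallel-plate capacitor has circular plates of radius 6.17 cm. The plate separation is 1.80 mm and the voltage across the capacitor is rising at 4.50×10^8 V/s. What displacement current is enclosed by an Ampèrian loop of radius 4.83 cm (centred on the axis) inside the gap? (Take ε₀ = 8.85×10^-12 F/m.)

0.0162 A

With E = V/d, dE/dt = 2.500×10^11 V/(m·s) and πR² = 0.01196 m², giving I_d = ε₀ πR² dE/dt = 0.02646 A.
The field is uniform, so I_d,enc = I_d (r/R)² = (0.02646)(4.83/6.17)² = 0.0162 A.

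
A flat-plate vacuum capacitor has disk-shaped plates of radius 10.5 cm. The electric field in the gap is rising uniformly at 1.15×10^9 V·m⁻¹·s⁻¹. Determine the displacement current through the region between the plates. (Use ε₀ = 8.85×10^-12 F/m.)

3.53×10^-4 A

The displacement current is ε₀ times dΦ_E/dt = ε₀ A dE/dt = (8.85×10^-12)(0.03464)(1.15×10^9) = 3.53×10^-4 A.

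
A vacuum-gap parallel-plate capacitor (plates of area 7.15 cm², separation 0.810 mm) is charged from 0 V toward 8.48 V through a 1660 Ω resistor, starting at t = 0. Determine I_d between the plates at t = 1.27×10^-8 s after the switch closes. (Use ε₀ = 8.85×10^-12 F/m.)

1.92×10^-3 A

With C = ε₀A/d = (8.85×10^-12)(7.15×10^-4)/(8.10×10^-4) = 7.812×10^-12 F, the time constant is τ = RC = 1.297×10^-8 s, so t/τ = 0.9792 and e^(−t/τ) = 0.3756.
I_d = I_cond = (V₀/R) e^(−t/τ) = (5.108×10^-3)(0.3756) = 1.92×10^-3 A.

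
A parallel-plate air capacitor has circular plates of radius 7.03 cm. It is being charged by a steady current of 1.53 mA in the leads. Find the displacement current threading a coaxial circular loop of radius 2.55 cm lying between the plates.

2.01×10^-4 A

Between the plates the displacement current equals the wire current: I_d = 1.53 mA = 1.53×10^-3 A.
Since J_d is uniform, the enclosed fraction is (r/R)² = 0.1316, giving I_d,enc = 2.01×10^-4 A.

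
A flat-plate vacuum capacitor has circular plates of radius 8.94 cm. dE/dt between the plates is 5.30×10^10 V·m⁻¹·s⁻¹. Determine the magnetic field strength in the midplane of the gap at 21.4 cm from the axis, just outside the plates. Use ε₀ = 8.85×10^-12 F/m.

1.10×10^-8 T

Total displacement current: I_d = ε₀(πR²)(dE/dt) = (8.85×10^-12)(0.02511)(5.30×10^10) = 0.01178 A.
Outside the plates the loop encloses all of I_d, so B·2πr = μ₀ I_d and B = 1.10×10^-8 T.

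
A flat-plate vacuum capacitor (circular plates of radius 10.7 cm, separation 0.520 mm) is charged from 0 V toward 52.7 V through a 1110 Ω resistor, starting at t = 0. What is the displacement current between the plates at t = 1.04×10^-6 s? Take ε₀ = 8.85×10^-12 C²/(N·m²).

With C = ε₀A/d = (8.85×10^-12)(0.03597)/(5.20×10^-4) = 6.122×10^-10 F, the time constant is τ = RC = 6.795×10^-7 s, so t/τ = 1.531 and e^(−t/τ) = 0.2163.
I_d = I_cond = (V₀/R) e^(−t/τ) = (0.04748)(0.2163) = 0.0103 A.

0.0103 A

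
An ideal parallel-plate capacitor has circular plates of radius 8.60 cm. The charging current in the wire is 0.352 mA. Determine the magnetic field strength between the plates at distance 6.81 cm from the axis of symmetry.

By continuity the displacement current in the gap matches the conduction current: I_d = 3.52×10^-4 A.
An Ampèrian loop of radius r encloses a fraction (r/R)² of I_d. Then B·2πr = μ₀ I_d (r/R)², giving B = μ₀ I_d r/(2πR²) = 6.48×10^-10 T.

6.48×10^-10 T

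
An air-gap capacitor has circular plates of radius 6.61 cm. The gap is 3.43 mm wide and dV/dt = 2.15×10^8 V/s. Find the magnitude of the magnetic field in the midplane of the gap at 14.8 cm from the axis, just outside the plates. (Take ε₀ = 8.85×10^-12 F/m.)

1.03×10^-8 T

dE/dt = (dV/dt)/d = 6.268×10^10 V/(m·s); I_d = ε₀(πR²)(dE/dt) = (8.85×10^-12)(0.01373)(6.268×10^10) = 7.616×10^-3 A.
For r ≥ R the full I_d is enclosed: B = μ₀ I_d/(2πr) = (4π×10^-7)(7.616×10^-3)/(2π·0.148) = 1.03×10^-8 T.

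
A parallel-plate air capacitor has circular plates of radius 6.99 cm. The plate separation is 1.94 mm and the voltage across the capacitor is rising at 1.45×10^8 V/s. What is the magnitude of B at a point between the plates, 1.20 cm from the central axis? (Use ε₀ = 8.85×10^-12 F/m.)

I_d = C dV/dt with C = ε₀πR²/d = 7.002×10^-11 F, so I_d = (7.002×10^-11)(1.45×10^8) = 0.01015 A.
An Ampèrian loop of radius r encloses a fraction (r/R)² of I_d. Then B·2πr = μ₀ I_d (r/R)², giving B = μ₀ I_d r/(2πR²) = 4.99×10^-9 T.

4.99×10^-9 T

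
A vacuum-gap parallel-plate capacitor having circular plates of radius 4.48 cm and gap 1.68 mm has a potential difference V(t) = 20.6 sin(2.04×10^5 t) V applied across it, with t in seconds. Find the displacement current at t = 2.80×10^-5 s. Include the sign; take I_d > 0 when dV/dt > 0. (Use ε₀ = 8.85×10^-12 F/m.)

dE/dt = (V₀ω/d)·cos(ωt) with ωt = 5.712 rad: (20.6)(2.04×10^5)(0.8413)/(1.68×10^-3) = 2.104×10^9 V/(m·s).
I_d = ε₀ A dE/dt = (8.85×10^-12)(6.305×10^-3)(2.104×10^9) = 1.17×10^-4 A.

1.17×10^-4 A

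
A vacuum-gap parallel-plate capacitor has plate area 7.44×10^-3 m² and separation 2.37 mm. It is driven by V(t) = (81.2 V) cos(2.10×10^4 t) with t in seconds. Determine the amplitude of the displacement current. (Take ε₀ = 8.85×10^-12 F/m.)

4.74×10^-5 A

(dE/dt)_max = V₀ω/d = 7.195×10^8 V/(m·s); ω = 2.10×10^4 rad/s.
I_d,max = ε₀ A (dE/dt)_max = (8.85×10^-12)(7.44×10^-3)(7.195×10^8) = 4.74×10^-5 A.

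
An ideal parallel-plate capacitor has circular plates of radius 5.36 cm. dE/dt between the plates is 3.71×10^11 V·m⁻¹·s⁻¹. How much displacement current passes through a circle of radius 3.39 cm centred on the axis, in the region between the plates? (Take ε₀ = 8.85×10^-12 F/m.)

0.0119 A

Through the whole plate area (πR² = 9.026×10^-3 m²), I_d = ε₀ πR² dE/dt = 0.02964 A.
The field is uniform, so I_d,enc = I_d (r/R)² = (0.02964)(3.39/5.36)² = 0.0119 A.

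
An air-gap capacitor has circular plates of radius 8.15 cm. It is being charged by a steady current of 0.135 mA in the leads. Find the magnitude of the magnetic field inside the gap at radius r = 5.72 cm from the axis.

2.33×10^-10 T

Between the plates the displacement current equals the wire current: I_d = 0.135 mA = 1.35×10^-4 A.
∮B·dl = μ₀ I_d,enc with I_d,enc = I_d r²/R² = 6.650×10^-5 A; so B = μ₀ I_d,enc/(2πr) = 2.33×10^-10 T.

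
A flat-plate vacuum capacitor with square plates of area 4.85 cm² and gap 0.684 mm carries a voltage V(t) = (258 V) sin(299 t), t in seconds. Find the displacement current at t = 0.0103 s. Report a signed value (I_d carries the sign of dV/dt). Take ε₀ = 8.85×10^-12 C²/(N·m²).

-4.83×10^-7 A

C = ε₀A/d = (8.85×10^-12)(4.85×10^-4)/(6.84×10^-4) = 6.275×10^-12 F. dV/dt = V₀ω·cos(ωt); at ωt = 3.0797 rad this factor is -0.9981.
I_d = C dV/dt = (6.275×10^-12)(258)(299)(-0.9981) = -4.83×10^-7 A.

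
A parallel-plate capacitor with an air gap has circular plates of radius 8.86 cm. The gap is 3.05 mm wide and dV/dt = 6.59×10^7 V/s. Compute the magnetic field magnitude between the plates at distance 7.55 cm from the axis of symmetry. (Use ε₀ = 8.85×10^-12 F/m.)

9.07×10^-9 T

dE/dt = (dV/dt)/d = 2.161×10^10 V/(m·s); I_d = ε₀(πR²)(dE/dt) = (8.85×10^-12)(0.02466)(2.161×10^10) = 4.716×10^-3 A.
An Ampèrian loop of radius r encloses a fraction (r/R)² of I_d. Then B·2πr = μ₀ I_d (r/R)², giving B = μ₀ I_d r/(2πR²) = 9.07×10^-9 T.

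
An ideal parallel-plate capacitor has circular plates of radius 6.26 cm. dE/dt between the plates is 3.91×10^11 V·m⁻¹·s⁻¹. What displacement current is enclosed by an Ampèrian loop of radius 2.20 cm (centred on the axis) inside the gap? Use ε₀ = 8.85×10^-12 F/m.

I_d = ε₀ dΦ_E/dt = ε₀ πR² (dE/dt) = (8.85×10^-12)(0.01231)(3.91×10^11) = 0.04260 A through the full plate area.
Through an area πr² the displacement current is I_d·(πr²/πR²) = I_d (r/R)² = 5.26×10^-3 A.

5.26×10^-3 A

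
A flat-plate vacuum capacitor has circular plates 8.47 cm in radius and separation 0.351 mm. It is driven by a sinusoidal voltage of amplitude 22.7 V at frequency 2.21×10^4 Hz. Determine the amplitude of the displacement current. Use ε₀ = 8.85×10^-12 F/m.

(dE/dt)_max = V₀ω/d = 8.983×10^9 V/(m·s); ω = 2πf = 1.389×10^5 rad/s.
I_d,max = ε₀ A (dE/dt)_max = (8.85×10^-12)(0.02254)(8.983×10^9) = 1.79×10^-3 A.

1.79×10^-3 A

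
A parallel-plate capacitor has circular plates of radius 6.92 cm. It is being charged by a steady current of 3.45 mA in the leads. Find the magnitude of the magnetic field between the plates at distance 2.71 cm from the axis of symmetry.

No conduction current crosses the gap, so I_d there equals the 3.45×10^-3 A in the leads.
For r < R the Ampère–Maxwell law gives B(2πr) = μ₀ I_d (r²/R²), so B = μ₀ I_d r/(2πR²) = (4π×10^-7)(3.45×10^-3)(0.0271)/(2π·0.0692²) = 3.90×10^-9 T.

3.90×10^-9 T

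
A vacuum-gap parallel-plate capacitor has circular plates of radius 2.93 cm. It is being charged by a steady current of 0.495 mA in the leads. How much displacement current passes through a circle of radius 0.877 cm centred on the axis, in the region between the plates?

Between the plates the displacement current equals the wire current: I_d = 0.495 mA = 4.95×10^-4 A.
Through an area πr² the displacement current is I_d·(πr²/πR²) = I_d (r/R)² = 4.43×10^-5 A.

4.43×10^-5 A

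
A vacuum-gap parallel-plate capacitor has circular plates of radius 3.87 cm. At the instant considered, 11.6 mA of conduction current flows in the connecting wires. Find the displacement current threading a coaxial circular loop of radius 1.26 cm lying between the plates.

No conduction current crosses the gap, so I_d there equals the 0.0116 A in the leads.
Since J_d is uniform, the enclosed fraction is (r/R)² = 0.1060, giving I_d,enc = 1.23×10^-3 A.

1.23×10^-3 A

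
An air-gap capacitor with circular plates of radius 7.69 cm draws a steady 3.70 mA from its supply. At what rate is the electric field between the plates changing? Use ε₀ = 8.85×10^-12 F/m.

By continuity, I_d in the gap equals the 3.70 mA flowing in the wire.
Since I_d = ε₀ A dE/dt, dE/dt = I_d/(ε₀A) = (3.70×10^-3)/((8.85×10^-12)(0.01858)) = 2.25×10^10 V/(m·s).

2.25×10^10 V/(m·s)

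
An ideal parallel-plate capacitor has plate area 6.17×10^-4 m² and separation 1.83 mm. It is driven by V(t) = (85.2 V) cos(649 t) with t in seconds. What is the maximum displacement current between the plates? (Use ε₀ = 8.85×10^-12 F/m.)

(dE/dt)_max = V₀ω/d = 3.022×10^7 V/(m·s); ω = 649 rad/s.
I_d,max = ε₀ A (dE/dt)_max = (8.85×10^-12)(6.17×10^-4)(3.022×10^7) = 1.65×10^-7 A.

1.65×10^-7 A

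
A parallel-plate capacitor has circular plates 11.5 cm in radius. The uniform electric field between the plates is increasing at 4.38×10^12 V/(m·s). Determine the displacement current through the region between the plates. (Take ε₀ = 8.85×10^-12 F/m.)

1.61 A

With a uniform field, Φ_E = EA, so I_d = ε₀ A dE/dt = 1.61 A.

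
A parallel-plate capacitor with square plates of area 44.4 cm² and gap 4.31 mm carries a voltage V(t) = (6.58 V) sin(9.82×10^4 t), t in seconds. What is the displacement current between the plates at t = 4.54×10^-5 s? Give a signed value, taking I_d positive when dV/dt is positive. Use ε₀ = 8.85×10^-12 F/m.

dV/dt = (6.58)(9.82×10^4)·cos(4.45828) = -1.624×10^5 V/s.
I_d = C dV/dt with C = ε₀A/d = (8.85×10^-12)(4.44×10^-3)/(4.31×10^-3) = 9.117×10^-12 F, so I_d = (9.117×10^-12)(-1.624×10^5) = -1.48×10^-6 A.

-1.48×10^-6 A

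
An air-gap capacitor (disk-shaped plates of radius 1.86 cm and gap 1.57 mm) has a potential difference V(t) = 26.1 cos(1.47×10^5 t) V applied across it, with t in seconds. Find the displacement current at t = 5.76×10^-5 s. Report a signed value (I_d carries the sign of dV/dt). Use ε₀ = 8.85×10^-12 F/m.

dV/dt = (26.1)(1.47×10^5)·−sin(8.4672) = -3.138×10^6 V/s.
I_d = C dV/dt with C = ε₀A/d = (8.85×10^-12)(1.087×10^-3)/(1.57×10^-3) = 6.127×10^-12 F, so I_d = (6.127×10^-12)(-3.138×10^6) = -1.92×10^-5 A.

-1.92×10^-5 A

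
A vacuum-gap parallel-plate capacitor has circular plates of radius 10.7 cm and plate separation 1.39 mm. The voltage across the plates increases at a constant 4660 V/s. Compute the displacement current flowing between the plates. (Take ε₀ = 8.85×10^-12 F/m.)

The displacement current equals the charging current C dV/dt. With C = ε₀A/d = (8.85×10^-12)(0.03597)/(1.39×10^-3) = 2.290×10^-10 F, I_d = (2.290×10^-10)(4660) = 1.07×10^-6 A.

1.07×10^-6 A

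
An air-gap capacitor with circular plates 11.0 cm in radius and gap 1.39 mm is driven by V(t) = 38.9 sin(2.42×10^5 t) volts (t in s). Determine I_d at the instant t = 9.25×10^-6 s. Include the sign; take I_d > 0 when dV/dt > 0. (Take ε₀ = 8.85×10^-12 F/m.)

-1.41×10^-3 A

C = ε₀A/d = (8.85×10^-12)(0.03801)/(1.39×10^-3) = 2.420×10^-10 F. dV/dt = V₀ω·cos(ωt); at ωt = 2.2385 rad this factor is -0.6192.
I_d = C dV/dt = (2.420×10^-10)(38.9)(2.42×10^5)(-0.6192) = -1.41×10^-3 A.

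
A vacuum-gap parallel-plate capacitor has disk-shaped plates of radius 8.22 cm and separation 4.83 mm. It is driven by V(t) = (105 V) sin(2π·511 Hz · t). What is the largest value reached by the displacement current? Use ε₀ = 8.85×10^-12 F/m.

1.31×10^-5 A

The displacement current equals the conduction current C dV/dt, which peaks at C V₀ ω.
With C = ε₀A/d = (8.85×10^-12)(0.02123)/(4.83×10^-3) = 3.890×10^-11 F and ω = 2πf = 3211 rad/s, I_d,max = (3.890×10^-11)(105)(3211) = 1.31×10^-5 A.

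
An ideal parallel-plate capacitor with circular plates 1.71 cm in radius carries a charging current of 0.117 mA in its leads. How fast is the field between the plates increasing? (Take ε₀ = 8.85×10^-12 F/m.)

Charge continuity gives I_d = I = 1.17×10^-4 A between the plates.
Since I_d = ε₀ A dE/dt, dE/dt = I_d/(ε₀A) = (1.17×10^-4)/((8.85×10^-12)(9.186×10^-4)) = 1.44×10^10 V/(m·s).

1.44×10^10 V/(m·s)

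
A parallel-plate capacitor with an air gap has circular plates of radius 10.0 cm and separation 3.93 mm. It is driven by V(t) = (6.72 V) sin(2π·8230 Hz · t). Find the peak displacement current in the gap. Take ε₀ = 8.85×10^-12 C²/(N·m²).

2.46×10^-5 A

(dE/dt)_max = V₀ω/d = 8.842×10^7 V/(m·s); ω = 2πf = 5.171×10^4 rad/s.
I_d,max = ε₀ A (dE/dt)_max = (8.85×10^-12)(0.03142)(8.842×10^7) = 2.46×10^-5 A.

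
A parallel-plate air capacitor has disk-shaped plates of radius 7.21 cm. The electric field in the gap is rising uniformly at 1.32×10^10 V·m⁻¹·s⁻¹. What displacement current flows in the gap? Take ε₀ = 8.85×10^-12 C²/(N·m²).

1.91×10^-3 A

With a uniform field, Φ_E = EA, so I_d = ε₀ A dE/dt = 1.91×10^-3 A.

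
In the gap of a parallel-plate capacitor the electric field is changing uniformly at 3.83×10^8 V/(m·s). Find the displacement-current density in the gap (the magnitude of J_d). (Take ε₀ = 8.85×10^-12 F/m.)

J_d = ε₀ ∂E/∂t, so J_d = 3.39×10^-3 A/m².

3.39×10^-3 A/m²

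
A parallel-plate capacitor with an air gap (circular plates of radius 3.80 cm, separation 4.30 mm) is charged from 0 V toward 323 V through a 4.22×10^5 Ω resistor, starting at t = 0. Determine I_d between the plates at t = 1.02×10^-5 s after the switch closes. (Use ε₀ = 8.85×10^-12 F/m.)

5.75×10^-5 A

With C = ε₀A/d = (8.85×10^-12)(4.536×10^-3)/(4.30×10^-3) = 9.336×10^-12 F, the time constant is τ = RC = 3.940×10^-6 s, so t/τ = 2.589 and e^(−t/τ) = 0.07510.
I_d = I_cond = (V₀/R) e^(−t/τ) = (7.654×10^-4)(0.07510) = 5.75×10^-5 A.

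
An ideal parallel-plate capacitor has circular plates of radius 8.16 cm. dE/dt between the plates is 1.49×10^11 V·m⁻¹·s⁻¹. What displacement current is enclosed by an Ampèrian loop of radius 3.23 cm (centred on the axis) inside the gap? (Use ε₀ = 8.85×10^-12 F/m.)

I_d = ε₀ dΦ_E/dt = ε₀ πR² (dE/dt) = (8.85×10^-12)(0.02092)(1.49×10^11) = 0.02759 A through the full plate area.
The field is uniform, so I_d,enc = I_d (r/R)² = (0.02759)(3.23/8.16)² = 4.32×10^-3 A.

4.32×10^-3 A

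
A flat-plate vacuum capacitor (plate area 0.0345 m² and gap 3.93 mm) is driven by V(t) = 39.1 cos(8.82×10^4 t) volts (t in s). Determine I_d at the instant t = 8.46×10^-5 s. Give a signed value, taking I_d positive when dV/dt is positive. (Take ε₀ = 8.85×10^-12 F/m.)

dV/dt = (39.1)(8.82×10^4)·−sin(7.46172) = -3.187×10^6 V/s.
I_d = C dV/dt with C = ε₀A/d = (8.85×10^-12)(0.0345)/(3.93×10^-3) = 7.769×10^-11 F, so I_d = (7.769×10^-11)(-3.187×10^6) = -2.48×10^-4 A.

-2.48×10^-4 A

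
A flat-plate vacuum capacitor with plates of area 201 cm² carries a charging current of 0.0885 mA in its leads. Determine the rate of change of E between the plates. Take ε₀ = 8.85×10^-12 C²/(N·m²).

The displacement current between the plates equals the conduction current, I_d = 0.0885 mA.
Inverting I_d = ε₀ A dE/dt gives dE/dt = 8.85×10^-5 / (8.85×10^-12 · 0.0201) = 4.98×10^8 V/(m·s).

4.98×10^8 V/(m·s)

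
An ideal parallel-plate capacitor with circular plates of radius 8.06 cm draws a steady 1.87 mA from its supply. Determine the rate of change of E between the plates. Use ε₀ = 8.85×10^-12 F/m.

1.04×10^10 V/(m·s)

The displacement current between the plates equals the conduction current, I_d = 1.87 mA.
Since I_d = ε₀ A dE/dt, dE/dt = I_d/(ε₀A) = (1.87×10^-3)/((8.85×10^-12)(0.02041)) = 1.04×10^10 V/(m·s).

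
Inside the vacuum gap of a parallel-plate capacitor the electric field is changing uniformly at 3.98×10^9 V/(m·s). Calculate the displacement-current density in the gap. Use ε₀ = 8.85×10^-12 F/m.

J_d = ε₀ ∂E/∂t, so J_d = 0.0352 A/m².

0.0352 A/m²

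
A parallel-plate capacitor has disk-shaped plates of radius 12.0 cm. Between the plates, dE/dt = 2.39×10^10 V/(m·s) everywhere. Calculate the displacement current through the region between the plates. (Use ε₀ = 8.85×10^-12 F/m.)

9.57×10^-3 A

The displacement current is ε₀ times dΦ_E/dt = ε₀ A dE/dt = (8.85×10^-12)(0.04524)(2.39×10^10) = 9.57×10^-3 A.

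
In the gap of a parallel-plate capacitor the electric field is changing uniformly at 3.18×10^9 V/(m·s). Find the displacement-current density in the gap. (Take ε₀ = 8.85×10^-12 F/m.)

0.0281 A/m²

J_d = ε₀ ∂E/∂t, so J_d = 0.0281 A/m².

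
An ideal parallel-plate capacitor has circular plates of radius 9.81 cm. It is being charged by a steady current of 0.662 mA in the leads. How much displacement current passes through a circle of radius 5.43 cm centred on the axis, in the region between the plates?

No conduction current crosses the gap, so I_d there equals the 6.62×10^-4 A in the leads.
Through an area πr² the displacement current is I_d·(πr²/πR²) = I_d (r/R)² = 2.03×10^-4 A.

2.03×10^-4 A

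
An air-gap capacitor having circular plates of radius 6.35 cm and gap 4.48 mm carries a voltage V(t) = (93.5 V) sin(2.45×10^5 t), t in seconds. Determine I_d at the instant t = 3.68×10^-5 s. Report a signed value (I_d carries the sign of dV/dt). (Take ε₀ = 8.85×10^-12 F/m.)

C = ε₀A/d = (8.85×10^-12)(0.01267)/(4.48×10^-3) = 2.503×10^-11 F. dV/dt = V₀ω·cos(ωt); at ωt = 9.016 rad this factor is -0.9176.
I_d = C dV/dt = (2.503×10^-11)(93.5)(2.45×10^5)(-0.9176) = -5.26×10^-4 A.

-5.26×10^-4 A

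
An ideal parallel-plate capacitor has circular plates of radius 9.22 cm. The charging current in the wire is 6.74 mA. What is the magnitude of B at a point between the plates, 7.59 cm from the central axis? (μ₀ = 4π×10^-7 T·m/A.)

No conduction current crosses the gap, so I_d there equals the 6.74×10^-3 A in the leads.
For r < R the Ampère–Maxwell law gives B(2πr) = μ₀ I_d (r²/R²), so B = μ₀ I_d r/(2πR²) = (4π×10^-7)(6.74×10^-3)(0.0759)/(2π·0.0922²) = 1.20×10^-8 T.

1.20×10^-8 T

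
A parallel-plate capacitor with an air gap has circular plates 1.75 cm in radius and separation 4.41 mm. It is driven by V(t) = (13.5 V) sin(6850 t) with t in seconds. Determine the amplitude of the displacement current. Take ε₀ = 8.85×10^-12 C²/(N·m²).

1.79×10^-7 A

The displacement current equals the conduction current C dV/dt, which peaks at C V₀ ω.
With C = ε₀A/d = (8.85×10^-12)(9.621×10^-4)/(4.41×10^-3) = 1.931×10^-12 F and ω = 6850 rad/s, I_d,max = (1.931×10^-12)(13.5)(6850) = 1.79×10^-7 A.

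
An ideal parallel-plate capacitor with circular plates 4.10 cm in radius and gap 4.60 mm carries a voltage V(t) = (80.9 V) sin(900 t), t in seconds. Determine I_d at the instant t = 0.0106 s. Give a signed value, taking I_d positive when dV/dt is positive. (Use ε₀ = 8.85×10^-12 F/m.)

dV/dt = (80.9)(900)·cos(9.54) = -7.233×10^4 V/s.
I_d = C dV/dt with C = ε₀A/d = (8.85×10^-12)(5.281×10^-3)/(4.60×10^-3) = 1.016×10^-11 F, so I_d = (1.016×10^-11)(-7.233×10^4) = -7.35×10^-7 A.

-7.35×10^-7 A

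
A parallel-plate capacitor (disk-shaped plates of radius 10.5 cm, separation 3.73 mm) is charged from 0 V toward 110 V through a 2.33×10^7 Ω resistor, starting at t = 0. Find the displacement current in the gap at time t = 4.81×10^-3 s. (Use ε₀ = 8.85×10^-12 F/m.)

3.83×10^-7 A

With C = ε₀A/d = (8.85×10^-12)(0.03464)/(3.73×10^-3) = 8.219×10^-11 F, the time constant is τ = RC = 1.915×10^-3 s, so t/τ = 2.512 and e^(−t/τ) = 0.08111.
I_d = I_cond = (V₀/R) e^(−t/τ) = (4.721×10^-6)(0.08111) = 3.83×10^-7 A.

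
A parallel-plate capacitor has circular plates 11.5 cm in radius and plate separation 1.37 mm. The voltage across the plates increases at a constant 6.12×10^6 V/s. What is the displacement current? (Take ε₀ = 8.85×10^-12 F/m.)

1.64×10^-3 A

The field between the plates is E = V/d, so dE/dt = (6.12×10^6)/(1.37×10^-3 m) = 4.467×10^9 V/(m·s).
I_d = ε₀ A (dE/dt) = (8.85×10^-12)(0.04155)(4.467×10^9) = 1.64×10^-3 A.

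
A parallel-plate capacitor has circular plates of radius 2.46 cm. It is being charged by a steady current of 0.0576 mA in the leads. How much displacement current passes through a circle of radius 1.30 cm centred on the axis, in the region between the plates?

1.61×10^-5 A

Between the plates the displacement current equals the wire current: I_d = 0.0576 mA = 5.76×10^-5 A.
The field is uniform, so I_d,enc = I_d (r/R)² = (5.76×10^-5)(1.30/2.46)² = 1.61×10^-5 A.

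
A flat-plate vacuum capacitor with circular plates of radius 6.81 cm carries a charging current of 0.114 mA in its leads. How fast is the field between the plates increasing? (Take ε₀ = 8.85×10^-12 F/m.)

By continuity, I_d in the gap equals the 0.114 mA flowing in the wire.
Inverting I_d = ε₀ A dE/dt gives dE/dt = 1.14×10^-4 / (8.85×10^-12 · 0.01457) = 8.84×10^8 V/(m·s).

8.84×10^8 V/(m·s)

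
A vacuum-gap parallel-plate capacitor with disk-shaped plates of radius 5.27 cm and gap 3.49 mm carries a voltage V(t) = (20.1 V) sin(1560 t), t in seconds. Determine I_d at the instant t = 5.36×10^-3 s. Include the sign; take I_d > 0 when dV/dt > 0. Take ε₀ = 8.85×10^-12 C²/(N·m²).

-3.37×10^-7 A

dE/dt = (V₀ω/d)·cos(ωt) with ωt = 8.3616 rad: (20.1)(1560)(-0.4861)/(3.49×10^-3) = -4.367×10^6 V/(m·s).
I_d = ε₀ A dE/dt = (8.85×10^-12)(8.725×10^-3)(-4.367×10^6) = -3.37×10^-7 A.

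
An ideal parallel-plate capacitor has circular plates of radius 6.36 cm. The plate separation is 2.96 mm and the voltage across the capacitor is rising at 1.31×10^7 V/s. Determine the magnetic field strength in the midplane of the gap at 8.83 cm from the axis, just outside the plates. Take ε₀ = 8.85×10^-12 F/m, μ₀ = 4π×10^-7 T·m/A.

With E = V/d, dE/dt = 4.426×10^9 V/(m·s) and πR² = 0.01271 m², giving I_d = ε₀ πR² dE/dt = 4.979×10^-4 A.
Outside the plates the loop encloses all of I_d, so B·2πr = μ₀ I_d and B = 1.13×10^-9 T.

1.13×10^-9 T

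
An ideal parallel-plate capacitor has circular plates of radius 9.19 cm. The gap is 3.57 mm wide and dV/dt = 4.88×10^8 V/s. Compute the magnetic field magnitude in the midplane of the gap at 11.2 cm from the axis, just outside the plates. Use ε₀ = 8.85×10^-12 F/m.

5.73×10^-8 T

I_d = C dV/dt with C = ε₀πR²/d = 6.577×10^-11 F, so I_d = (6.577×10^-11)(4.88×10^8) = 0.03210 A.
With r > R the enclosed displacement current is the full I_d; B = μ₀ I_d / (2πr) = 5.73×10^-8 T.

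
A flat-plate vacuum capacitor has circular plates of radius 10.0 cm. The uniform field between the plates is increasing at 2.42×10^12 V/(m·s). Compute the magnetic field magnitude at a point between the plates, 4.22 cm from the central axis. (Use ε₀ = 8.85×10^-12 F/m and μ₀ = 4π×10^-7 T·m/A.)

5.68×10^-7 T

Through the whole plate area (πR² = 0.03142 m²), I_d = ε₀ πR² dE/dt = 0.6729 A.
For r < R the Ampère–Maxwell law gives B(2πr) = μ₀ I_d (r²/R²), so B = μ₀ I_d r/(2πR²) = (4π×10^-7)(0.6729)(0.0422)/(2π·0.100²) = 5.68×10^-7 T.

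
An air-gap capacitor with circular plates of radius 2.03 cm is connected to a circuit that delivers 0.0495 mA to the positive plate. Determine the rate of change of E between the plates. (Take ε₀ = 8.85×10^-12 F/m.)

Charge continuity gives I_d = I = 4.95×10^-5 A between the plates.
Then dE/dt = I_d/(ε₀A) = 4.32×10^9 V/(m·s).

4.32×10^9 V/(m·s)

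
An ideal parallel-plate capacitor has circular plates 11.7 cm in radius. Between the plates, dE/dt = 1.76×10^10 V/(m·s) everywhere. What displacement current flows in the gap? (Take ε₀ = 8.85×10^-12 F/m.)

I_d = ε₀ A (dE/dt) = (8.85×10^-12)(0.04301 m²)(1.76×10^10) = 6.70×10^-3 A.

6.70×10^-3 A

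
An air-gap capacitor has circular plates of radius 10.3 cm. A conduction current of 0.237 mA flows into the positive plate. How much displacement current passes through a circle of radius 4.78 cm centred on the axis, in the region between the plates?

5.10×10^-5 A

By continuity the displacement current in the gap matches the conduction current: I_d = 2.37×10^-4 A.
Through an area πr² the displacement current is I_d·(πr²/πR²) = I_d (r/R)² = 5.10×10^-5 A.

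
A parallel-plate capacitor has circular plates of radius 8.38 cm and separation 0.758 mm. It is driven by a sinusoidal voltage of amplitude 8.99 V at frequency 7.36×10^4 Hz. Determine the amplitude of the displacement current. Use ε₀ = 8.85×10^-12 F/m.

1.07×10^-3 A

C = ε₀A/d = (8.85×10^-12)(0.02206)/(7.58×10^-4) = 2.576×10^-10 F; ω = 2πf = 4.624×10^5 rad/s.
I_d = C dV/dt, so |I_d|_max = C V₀ ω = (2.576×10^-10)(8.99)(4.624×10^5) = 1.07×10^-3 A.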